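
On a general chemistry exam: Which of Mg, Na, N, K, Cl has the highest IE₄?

Mg

The fourth ionization energy removes an electron from the +3 ion. For each element: Mg³⁺ is already 1 electron into the core; Na³⁺ is already 2 electrons into the core; N³⁺ still has 2 valence electrons; K³⁺ is already 2 electrons into the core; Cl³⁺ still has 4 valence electrons.
Usually core removal costs more than valence removal, but here the competition is close: a tightly held n=2 valence electron can cost more to remove than an n=3 core electron, so the actual values have to decide it.
Valence configurations: N³⁺ [He]2s², Cl³⁺ [Ne]3s²3p².
The numbers (kJ/mol): Mg 10543, Na 9543, N 7475, K 5877, Cl 5159.
Overall IE_4 order: Cl < K < N < Na < Mg.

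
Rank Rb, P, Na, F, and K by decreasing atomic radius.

Rb, K, Na, P, F

F is in period 2, group 17; Na is in period 3, group 1; P is in period 3, group 15; K is in period 4, group 1; Rb is in period 5, group 1.
Atomic radius shrinks across a period as nuclear charge pulls the same shell inward, and grows down a group as new shells are added.
Neither a single period nor a single group — weigh both effects.
P > F: relative to F, both the across-period and down-group shifts push P's atomic radius up.
Na > P: Na lies to the left of P in period 3, so the across-period effect alone puts Na larger.
K > Na: they share group 1; the group trend gives K the larger value.
Rb > K: Rb sits below K in group 1, so the down-group effect alone puts Rb larger.
For reference (pm): F 64, Na 155, P 111, K 196, Rb 210.
So from largest to smallest: Rb > K > Na > P > F.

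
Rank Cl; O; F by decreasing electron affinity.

Cl > F > O

EA tends to increase across a period and decrease down a group, though the pattern is less regular than for IE or radius.
Neither a single period nor a single group — weigh both effects.
F > O: F lies to the right of O in period 2, so the across-period effect alone puts F higher.
Cl > F: this pair runs against the simple trend — see the exception note.
Note the exception: Cl has a higher electron affinity than F, contrary to the simple trend — F's small 2p subshell makes the incoming electron feel strong e⁻–e⁻ repulsion, so Cl actually releases more energy on gaining an electron.
For reference (kJ/mol): O 141, F 328, Cl 349.
So from highest to lowest: Cl > F > O.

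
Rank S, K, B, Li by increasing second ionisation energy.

The second ionization energy removes an electron from the +1 ion. For each element: S⁺ still has 5 valence electrons; K⁺ is the bare [Ar] core; B⁺ still has 2 valence electrons; Li⁺ is the bare [He] core.
Breaking into a closed-shell core is much more expensive than removing a leftover valence electron — K and Li have the largest IE_2 here.
Valence configurations: S⁺ [Ne]3s²3p³, B⁺ [He]2s².
Tabulated IE_2 (kJ/mol): S 2252, K 3052, B 2427, Li 7298.
Putting it together, IE_2: S < B < K < Li.

S < B < K < Li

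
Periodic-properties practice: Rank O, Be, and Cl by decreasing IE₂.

The second ionization energy removes an electron from the +1 ion. For each element: O⁺ still has 5 valence electrons; Be⁺ still has 1 valence electron; Cl⁺ still has 6 valence electrons.
All are still removing valence electrons, so compare the +1 ions as you would atoms: IE_2 generally rises across a period (higher Z_eff) and falls down a group (larger shell), subject to the usual subshell exceptions.
Valence configurations: O⁺ [He]2s²2p³, Be⁺ [He]2s¹, Cl⁺ [Ne]3s²3p⁴.
The numbers (kJ/mol): O 3388, Be 1757, Cl 2298.
So the second ionization energies run Be < Cl < O.

O > Cl > Be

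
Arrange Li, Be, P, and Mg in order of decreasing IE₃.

After 2 electrons have been removed, what remains? Li²⁺ is already 1 electron into the core; Be²⁺ is the bare [He] core; P²⁺ still has 3 valence electrons; Mg²⁺ is the bare [Ne] core.
Core electrons are held far more tightly than valence electrons, so Mg, Li and Be top the IE_3 order.
Tabulated IE_3 (kJ/mol): Li 11815, Be 14849, P 2914, Mg 7733.
So the third ionization energies run P < Mg < Li < Be.

Be > Li > Mg > P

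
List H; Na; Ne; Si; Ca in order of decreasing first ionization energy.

Ne > H > Si > Ca > Na

IE₁ increases left→right with effective nuclear charge and decreases top→bottom as the valence shell moves farther out.
Here both period and group differ, so the two effects have to be weighed against each other.
Ca > Na: the two effects oppose for this pair; the across-period effect wins (590 vs 496 kJ/mol).
Si > Ca: both effects reinforce here, so Si is clearly the higher of the two.
H > Si: the two effects oppose for this pair; the down-group effect wins (1312 vs 786 kJ/mol).
Ne > H: the two effects oppose for this pair; the across-period effect wins (2081 vs 1312 kJ/mol).
Approximate values (kJ/mol): H 1312, Ne 2081, Na 496, Si 786, Ca 590.
So from highest to lowest: Ne > H > Si > Ca > Na.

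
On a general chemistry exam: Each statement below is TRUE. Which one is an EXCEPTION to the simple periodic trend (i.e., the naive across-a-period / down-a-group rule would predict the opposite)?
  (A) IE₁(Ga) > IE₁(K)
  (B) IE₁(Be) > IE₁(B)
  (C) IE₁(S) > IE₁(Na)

The general trend: IE₁ increases across a period and decreases down a group.
(A) Ga (period 4, group 13) vs K (period 4, group 1): the stated order agrees with the simple trend.
(B) Be (period 2, group 2) vs B (period 2, group 13): the stated order contradicts the simple trend.
(C) S (period 3, group 16) vs Na (period 3, group 1): the stated order agrees with the simple trend.
The exception is (B): removing B's lone 2p electron is easier than breaking Be's filled 2s².

(B)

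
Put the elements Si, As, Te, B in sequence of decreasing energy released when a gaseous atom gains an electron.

EA tends to increase across a period and decrease down a group, though the pattern is less regular than for IE or radius.
These sit on a diagonal, where the across-period and down-group effects partly cancel.
As > B: the two effects oppose for this pair; the across-period effect wins (78 vs 27 kJ/mol).
Si > As: period and group pull opposite ways; the down-group shift dominates (134 vs 78 kJ/mol).
Te > Si: the two effects oppose for this pair; the across-period effect wins (190 vs 134 kJ/mol).
For reference (kJ/mol): B 27, Si 134, As 78, Te 190.
So from highest to lowest: Te > Si > As > B.

Te, Si, As, B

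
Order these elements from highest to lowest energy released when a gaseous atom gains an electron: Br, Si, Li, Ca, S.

Br > S > Si > Li > Ca

Li is in period 2, group 1; Si is in period 3, group 14; S is in period 3, group 16; Ca is in period 4, group 2; Br is in period 4, group 17.
Electron affinity generally becomes more exothermic across a period toward the halogens and less exothermic down a group.
Here both period and group differ, so the two effects have to be weighed against each other.
Li > Ca: the two effects oppose for this pair; the down-group effect wins (60 vs 2 kJ/mol).
Si > Li: period and group pull opposite ways; the across-period shift dominates (134 vs 60 kJ/mol).
S > Si: S lies to the right of Si in period 3, so the across-period effect alone puts S higher.
Br > S: period and group pull opposite ways; the across-period shift dominates (325 vs 200 kJ/mol).
Approximate values (kJ/mol): Li 60, Si 134, S 200, Ca 2, Br 325.
So from highest to lowest: Br > S > Si > Li > Ca.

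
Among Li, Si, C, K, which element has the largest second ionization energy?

Consider each +1 ion: Li⁺ is the bare [He] core; Si⁺ still has 3 valence electrons; C⁺ still has 3 valence electrons; K⁺ is the bare [Ar] core.
Core electrons are held far more tightly than valence electrons, so K and Li top the IE_2 order.
Valence configurations: Si⁺ [Ne]3s²3p¹, C⁺ [He]2s²2p¹.
Approximate IE_2 values (kJ/mol): Li 7298, Si 1577, C 2353, K 3052.
Putting it together, IE_2: Si < C < K < Li.

Li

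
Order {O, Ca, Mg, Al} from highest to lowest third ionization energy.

Mg, O, Ca, Al

After 2 electrons have been removed, what remains? O²⁺ still has 4 valence electrons; Ca²⁺ is the bare [Ar] core; Mg²⁺ is the bare [Ne] core; Al²⁺ still has 1 valence electron.
Usually core removal costs more than valence removal, but here the competition is close: a tightly held n=2 valence electron can cost more to remove than an n=3 core electron, so the actual values have to decide it.
Valence configurations: O²⁺ [He]2s²2p², Al²⁺ [Ne]3s¹.
Tabulated IE_3 (kJ/mol): O 5300, Ca 4912, Mg 7733, Al 2745.
Putting it together, IE_3: Al < Ca < O < Mg.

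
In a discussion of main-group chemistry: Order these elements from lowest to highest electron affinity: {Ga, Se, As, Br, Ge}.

EA tends to increase across a period and decrease down a group, though the pattern is less regular than for IE or radius.
All lie in period 4; the across-period trend (electron affinity increases left to right) applies, with the exception below.
Note the exception: Ge has a higher electron affinity than As, contrary to the simple trend — adding an electron to As's half-filled 4p³ is unfavourable, so Ge (4p²) has the more exothermic EA.
For reference (kJ/mol): Ga 29, Ge 119, As 78, Se 195, Br 325.
So from lowest to highest: Ga < As < Ge < Se < Br.

Ga, As, Ge, Se, Br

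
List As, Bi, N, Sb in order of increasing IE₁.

N is in period 2, group 15; As is in period 4, group 15; Sb is in period 5, group 15; Bi is in period 6, group 15.
Across a period the outer electron is held more tightly (higher IE₁); down a group it sits in a higher shell, more shielded, and comes off more easily.
All are in group 15, so first ionization energy increases up the group.
So from lowest to highest: Bi < Sb < As < N.

Bi, Sb, As, N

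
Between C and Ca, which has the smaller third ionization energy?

C

The third ionization energy removes an electron from the +2 ion. For each element: C²⁺ still has 2 valence electrons; Ca²⁺ is the bare [Ar] core.
Breaking into a closed-shell core is much more expensive than removing a leftover valence electron — Ca has the largest IE_3 here.
Approximate IE_3 values (kJ/mol): C 4620, Ca 4912.
Hence IE_3: C < Ca.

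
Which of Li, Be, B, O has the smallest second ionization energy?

Be

After 1 electron has been removed, what remains? Li⁺ is the bare [He] core; Be⁺ still has 1 valence electron; B⁺ still has 2 valence electrons; O⁺ still has 5 valence electrons.
Core electrons are held far more tightly than valence electrons, so Li tops the IE_2 order.
Valence configurations: Be⁺ [He]2s¹, B⁺ [He]2s², O⁺ [He]2s²2p³.
Approximate IE_2 values (kJ/mol): Li 7298, Be 1757, B 2427, O 3388.
Overall IE_2 order: Be < B < O < Li.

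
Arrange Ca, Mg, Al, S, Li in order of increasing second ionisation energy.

Consider each +1 ion: Ca⁺ still has 1 valence electron; Mg⁺ still has 1 valence electron; Al⁺ still has 2 valence electrons; S⁺ still has 5 valence electrons; Li⁺ is the bare [He] core.
Pulling an electron out of a noble-gas core costs far more than removing a remaining valence electron, so Li sits at the high end of IE_2.
Valence configurations: Ca⁺ [Ar]4s¹, Mg⁺ [Ne]3s¹, Al⁺ [Ne]3s², S⁺ [Ne]3s²3p³.
Approximate IE_2 values (kJ/mol): Ca 1145, Mg 1451, Al 1817, S 2252, Li 7298.
Hence IE_2: Ca < Mg < Al < S < Li.

Ca, Mg, Al, S, Li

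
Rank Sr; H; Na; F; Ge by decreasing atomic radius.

Sr > Na > Ge > F > H

H is in period 1, group 1; F is in period 2, group 17; Na is in period 3, group 1; Ge is in period 4, group 14; Sr is in period 5, group 2.
Atomic radius shrinks across a period as nuclear charge pulls the same shell inward, and grows down a group as new shells are added.
Neither a single period nor a single group — weigh both effects.
F > H: period and group pull opposite ways; the down-group shift dominates (64 vs 32 pm).
Ge > F: both effects reinforce here, so Ge is clearly the larger of the two.
Na > Ge: the two effects oppose for this pair; the across-period effect wins (155 vs 121 pm).
Sr > Na: period and group pull opposite ways; the down-group shift dominates (185 vs 155 pm).
Approximate values (pm): H 32, F 64, Na 155, Ge 121, Sr 185.
So from largest to smallest: Sr > Na > Ge > F > H.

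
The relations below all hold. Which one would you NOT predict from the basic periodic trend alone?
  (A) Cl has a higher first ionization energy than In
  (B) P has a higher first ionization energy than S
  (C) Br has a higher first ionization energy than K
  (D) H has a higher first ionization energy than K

(B)

The general trend: first ionization energy increases across a period and decreases down a group.
(A) Cl (period 3, group 17) vs In (period 5, group 13): the stated order agrees with the simple trend.
(B) P (period 3, group 15) vs S (period 3, group 16): the stated order contradicts the simple trend.
(C) Br (period 4, group 17) vs K (period 4, group 1): the stated order agrees with the simple trend.
(D) H (period 1, group 1) vs K (period 4, group 1): the stated order agrees with the simple trend.
The exception is (B): S (3p⁴) ionizes more easily than half-filled P (3p³) because the paired 3p electron in S is pushed out by e⁻–e⁻ repulsion.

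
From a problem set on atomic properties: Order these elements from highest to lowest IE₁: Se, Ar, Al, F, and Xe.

F is in period 2, group 17; Al is in period 3, group 13; Ar is in period 3, group 18; Se is in period 4, group 16; Xe is in period 5, group 18.
Removing the outermost electron gets harder across a period and easier down a group.
Here both period and group differ, so the two effects have to be weighed against each other.
Se > Al: the two effects oppose for this pair; the across-period effect wins (941 vs 578 kJ/mol).
Xe > Se: period and group pull opposite ways; the across-period shift dominates (1170 vs 941 kJ/mol).
Ar > Xe: Ar sits above Xe in group 18, so the down-group effect alone puts Ar higher.
F > Ar: the two effects oppose for this pair; the down-group effect wins (1681 vs 1521 kJ/mol).
Tabulated first ionization energy (kJ/mol): F 1681, Al 578, Ar 1521, Se 941, Xe 1170.
So from highest to lowest: F > Ar > Xe > Se > Al.

F > Ar > Xe > Se > Al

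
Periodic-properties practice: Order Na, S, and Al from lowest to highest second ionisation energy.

Al, S, Na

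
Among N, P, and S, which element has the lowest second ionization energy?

P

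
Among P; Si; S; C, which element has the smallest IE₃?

P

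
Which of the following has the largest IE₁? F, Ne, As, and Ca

Ne

F is in period 2, group 17; Ne is in period 2, group 18; Ca is in period 4, group 2; As is in period 4, group 15.
First ionization energy rises across a period (greater Z_eff holds electrons more tightly) and falls down a group (valence electrons are farther from the nucleus).
Here both period and group differ, so the two effects have to be weighed against each other.
As > Ca: both are in period 4; the period trend gives As the larger value.
F > As: relative to As, both the across-period and down-group shifts push F's first ionization energy up.
Ne > F: both are in period 2; the period trend gives Ne the larger value.
Approximate values (kJ/mol): F 1681, Ne 2081, Ca 590, As 947.
The largest IE₁ among these belongs to Ne.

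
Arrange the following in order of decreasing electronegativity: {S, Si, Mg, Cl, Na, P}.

Cl, S, P, Si, Mg, Na

Electronegativity increases across a period and decreases down a group, tracking effective nuclear charge and atomic size.
All lie in period 3, so electronegativity increases left to right.
So from highest to lowest: Cl > S > P > Si > Mg > Na.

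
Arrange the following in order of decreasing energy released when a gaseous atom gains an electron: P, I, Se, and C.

I > Se > C > P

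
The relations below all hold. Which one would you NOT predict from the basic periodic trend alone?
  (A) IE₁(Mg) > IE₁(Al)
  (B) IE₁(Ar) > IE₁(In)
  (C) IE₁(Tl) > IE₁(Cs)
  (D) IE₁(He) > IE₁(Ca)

The general trend: first ionization energy increases across a period and decreases down a group.
(A) Mg (period 3, group 2) vs Al (period 3, group 13): the stated order contradicts the simple trend.
(B) Ar (period 3, group 18) vs In (period 5, group 13): the stated order agrees with the simple trend.
(C) Tl (period 6, group 13) vs Cs (period 6, group 1): the stated order agrees with the simple trend.
(D) He (period 1, group 18) vs Ca (period 4, group 2): the stated order agrees with the simple trend.
The exception is (A): Al's single 3p electron is easier to remove than one from Mg's filled 3s².

(A)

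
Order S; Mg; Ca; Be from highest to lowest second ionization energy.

Consider each +1 ion: S⁺ still has 5 valence electrons; Mg⁺ still has 1 valence electron; Ca⁺ still has 1 valence electron; Be⁺ still has 1 valence electron.
All are still removing valence electrons, so compare the +1 ions as you would atoms: IE_2 generally rises across a period (higher Z_eff) and falls down a group (larger shell), subject to the usual subshell exceptions.
Valence configurations: S⁺ [Ne]3s²3p³, Mg⁺ [Ne]3s¹, Ca⁺ [Ar]4s¹, Be⁺ [He]2s¹.
The numbers (kJ/mol): S 2252, Mg 1451, Ca 1145, Be 1757.
Hence IE_2: Ca < Mg < Be < S.

S > Be > Mg > Ca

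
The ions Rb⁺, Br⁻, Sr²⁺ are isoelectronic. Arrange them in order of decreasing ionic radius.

Br⁻ > Rb⁺ > Sr²⁺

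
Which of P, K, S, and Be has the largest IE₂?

Consider each +1 ion: P⁺ still has 4 valence electrons; K⁺ is the bare [Ar] core; S⁺ still has 5 valence electrons; Be⁺ still has 1 valence electron.
Core electrons are held far more tightly than valence electrons, so K tops the IE_2 order.
Valence configurations: P⁺ [Ne]3s²3p², S⁺ [Ne]3s²3p³, Be⁺ [He]2s¹.
The numbers (kJ/mol): P 1907, K 3052, S 2252, Be 1757.
Putting it together, IE_2: Be < P < S < K.

K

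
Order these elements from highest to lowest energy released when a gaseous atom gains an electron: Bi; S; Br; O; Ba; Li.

Br, S, O, Bi, Li, Ba

Li is in period 2, group 1; O is in period 2, group 16; S is in period 3, group 16; Br is in period 4, group 17; Ba is in period 6, group 2; Bi is in period 6, group 15.
Atoms with high Z_eff and room in the valence shell (especially the halogens) have the most exothermic electron affinities.
Neither a single period nor a single group — weigh both effects.
Li > Ba: period and group pull opposite ways; the down-group shift dominates (60 vs 14 kJ/mol).
Bi > Li: period and group pull opposite ways; the across-period shift dominates (91 vs 60 kJ/mol).
O > Bi: both effects reinforce here, so O is clearly the higher of the two.
S > O: this pair runs against the simple trend — see the exception note.
Br > S: the two effects oppose for this pair; the across-period effect wins (325 vs 200 kJ/mol).
Note the exception: S has a higher electron affinity than O, contrary to the simple trend — the compact 2p subshell of O repels the added electron more than S's larger 3p does.
For reference (kJ/mol): Li 60, O 141, S 200, Br 325, Ba 14, Bi 91.
So from highest to lowest: Br > S > O > Bi > Li > Ba.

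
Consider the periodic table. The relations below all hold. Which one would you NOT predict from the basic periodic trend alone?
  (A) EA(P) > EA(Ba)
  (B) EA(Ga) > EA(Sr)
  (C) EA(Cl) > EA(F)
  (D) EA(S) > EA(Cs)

(C)

The general trend: electron affinity increases across a period and decreases down a group.
(A) P (period 3, group 15) vs Ba (period 6, group 2): the stated order agrees with the simple trend.
(B) Ga (period 4, group 13) vs Sr (period 5, group 2): the stated order agrees with the simple trend.
(C) Cl (period 3, group 17) vs F (period 2, group 17): the stated order contradicts the simple trend.
(D) S (period 3, group 16) vs Cs (period 6, group 1): the stated order agrees with the simple trend.
The exception is (C): F's small 2p subshell makes the incoming electron feel strong e⁻–e⁻ repulsion, so Cl actually releases more energy on gaining an electron.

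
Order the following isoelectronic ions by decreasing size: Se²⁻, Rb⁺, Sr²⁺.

Se²⁻ > Rb⁺ > Sr²⁺

All of these have 36 electrons, so size is governed by nuclear charge alone: the more protons, the stronger the pull on the same electron cloud, and the smaller the ion.
Nuclear charges: Sr²⁺ (Z=38), Rb⁺ (Z=37), Se²⁻ (Z=34).
Largest to smallest: Se²⁻ > Rb⁺ > Sr²⁺.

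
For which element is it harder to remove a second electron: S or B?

B

Consider each +1 ion: S⁺ still has 5 valence electrons; B⁺ still has 2 valence electrons.
All are still removing valence electrons, so compare the +1 ions as you would atoms: IE_2 generally rises across a period (higher Z_eff) and falls down a group (larger shell), subject to the usual subshell exceptions.
Valence configurations: S⁺ [Ne]3s²3p³, B⁺ [He]2s².
The numbers (kJ/mol): S 2252, B 2427.
Hence IE_2: S < B.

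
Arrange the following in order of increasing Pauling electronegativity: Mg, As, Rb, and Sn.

Rb, Mg, Sn, As

EN rises left→right (higher Z_eff, smaller atoms) and falls top→bottom (larger, more shielded atoms).
Here both period and group differ, so the two effects have to be weighed against each other.
Mg > Rb: both effects reinforce here, so Mg is clearly the higher of the two.
Sn > Mg: period and group pull opposite ways; the across-period shift dominates (1.96 vs 1.31).
As > Sn: both effects reinforce here, so As is clearly the higher of the two.
Approximate values (Pauling): Mg 1.31, As 2.18, Rb 0.82, Sn 1.96.
So from lowest to highest: Rb < Mg < Sn < As.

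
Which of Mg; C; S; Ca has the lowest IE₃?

S

IE_3 is the cost of taking one more electron from the +2 cation: Mg²⁺ is the bare [Ne] core; C²⁺ still has 2 valence electrons; S²⁺ still has 4 valence electrons; Ca²⁺ is the bare [Ar] core.
Pulling an electron out of a noble-gas core costs far more than removing a remaining valence electron, so Ca and Mg sit at the high end of IE_3.
Valence configurations: C²⁺ [He]2s², S²⁺ [Ne]3s²3p².
The numbers (kJ/mol): Mg 7733, C 4620, S 3357, Ca 4912.
So the third ionization energies run S < C < Ca < Mg.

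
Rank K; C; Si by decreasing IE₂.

IE_2 is the cost of taking one more electron from the +1 cation: K⁺ is the bare [Ar] core; C⁺ still has 3 valence electrons; Si⁺ still has 3 valence electrons.
Pulling an electron out of a noble-gas core costs far more than removing a remaining valence electron, so K sits at the high end of IE_2.
Valence configurations: C⁺ [He]2s²2p¹, Si⁺ [Ne]3s²3p¹.
Tabulated IE_2 (kJ/mol): K 3052, C 2353, Si 1577.
Hence IE_2: Si < C < K.

K > C > Si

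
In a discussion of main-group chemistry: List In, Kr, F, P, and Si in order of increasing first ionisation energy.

F is in period 2, group 17; Si is in period 3, group 14; P is in period 3, group 15; Kr is in period 4, group 18; In is in period 5, group 13.
IE₁ increases left→right with effective nuclear charge and decreases top→bottom as the valence shell moves farther out.
These span different periods and groups, so the two trends combine.
Si > In: both effects reinforce here, so Si is clearly the higher of the two.
P > Si: both are in period 3; the period trend gives P the larger value.
Kr > P: period and group pull opposite ways; the across-period shift dominates (1351 vs 1012 kJ/mol).
F > Kr: period and group pull opposite ways; the down-group shift dominates (1681 vs 1351 kJ/mol).
Tabulated first ionization energy (kJ/mol): F 1681, Si 786, P 1012, Kr 1351, In 558.
So from lowest to highest: In < Si < P < Kr < F.

In < Si < P < Kr < F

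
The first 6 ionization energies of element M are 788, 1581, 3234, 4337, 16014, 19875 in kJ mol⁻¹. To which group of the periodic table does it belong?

Group 14

Look for the largest jump between consecutive ionization energies: IE5/IE4 ≈ 3.7, far larger than any earlier ratio.
That jump marks the point where a core electron is being removed. So the atom has 4 valence electrons.
A main-group element with 4 valence electrons is in group 14.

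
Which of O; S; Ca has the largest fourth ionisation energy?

O

After 3 electrons have been removed, what remains? O³⁺ still has 3 valence electrons; S³⁺ still has 3 valence electrons; Ca³⁺ is already 1 electron into the core.
Usually core removal costs more than valence removal, but here the competition is close: a tightly held n=2 valence electron can cost more to remove than an n=3 core electron, so the actual values have to decide it.
Valence configurations: O³⁺ [He]2s²2p¹, S³⁺ [Ne]3s²3p¹.
The numbers (kJ/mol): O 7469, S 4556, Ca 6491.
Putting it together, IE_4: S < Ca < O.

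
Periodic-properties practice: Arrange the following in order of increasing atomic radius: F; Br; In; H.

H < F < Br < In

H is in period 1, group 1; F is in period 2, group 17; Br is in period 4, group 17; In is in period 5, group 13.
Radius decreases left→right (rising Z_eff, same n) and increases top→bottom (higher n).
Neither a single period nor a single group — weigh both effects.
F > H: period and group pull opposite ways; the down-group shift dominates (64 vs 32 pm).
Br > F: they share group 17; the group trend gives Br the larger value.
In > Br: relative to Br, both the across-period and down-group shifts push In's atomic radius up.
Approximate values (pm): H 32, F 64, Br 114, In 142.
So from smallest to largest: H < F < Br < In.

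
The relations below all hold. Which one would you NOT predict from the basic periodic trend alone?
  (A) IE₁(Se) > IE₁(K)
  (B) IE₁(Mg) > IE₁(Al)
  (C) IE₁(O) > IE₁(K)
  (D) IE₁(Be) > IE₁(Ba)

(B)

The general trend: IE₁ increases across a period and decreases down a group.
(A) Se (period 4, group 16) vs K (period 4, group 1): the stated order agrees with the simple trend.
(B) Mg (period 3, group 2) vs Al (period 3, group 13): the stated order contradicts the simple trend.
(C) O (period 2, group 16) vs K (period 4, group 1): the stated order agrees with the simple trend.
(D) Be (period 2, group 2) vs Ba (period 6, group 2): the stated order agrees with the simple trend.
The exception is (B): Al's single 3p electron is easier to remove than one from Mg's filled 3s².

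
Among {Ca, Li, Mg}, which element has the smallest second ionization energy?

Consider each +1 ion: Ca⁺ still has 1 valence electron; Li⁺ is the bare [He] core; Mg⁺ still has 1 valence electron.
Core electrons are held far more tightly than valence electrons, so Li tops the IE_2 order.
Valence configurations: Ca⁺ [Ar]4s¹, Mg⁺ [Ne]3s¹.
Tabulated IE_2 (kJ/mol): Ca 1145, Li 7298, Mg 1451.
So the second ionization energies run Ca < Mg < Li.

Ca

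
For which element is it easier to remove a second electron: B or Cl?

Cl

IE_2 is the cost of taking one more electron from the +1 cation: B⁺ still has 2 valence electrons; Cl⁺ still has 6 valence electrons.
All are still removing valence electrons, so compare the +1 ions as you would atoms: IE_2 generally rises across a period (higher Z_eff) and falls down a group (larger shell), subject to the usual subshell exceptions.
Valence configurations: B⁺ [He]2s², Cl⁺ [Ne]3s²3p⁴.
Approximate IE_2 values (kJ/mol): B 2427, Cl 2298.
So the second ionization energies run Cl < B.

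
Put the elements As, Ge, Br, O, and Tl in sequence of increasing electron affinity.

O is in period 2, group 16; Ge is in period 4, group 14; As is in period 4, group 15; Br is in period 4, group 17; Tl is in period 6, group 13.
Adding an electron releases more energy for atoms nearer the top right (short of the noble gases).
These span different periods and groups, so the two trends combine.
As > Tl: both effects reinforce here, so As is clearly the higher of the two.
Ge > As: this pair runs against the simple trend — see the exception note.
O > Ge: both effects reinforce here, so O is clearly the higher of the two.
Br > O: period and group pull opposite ways; the across-period shift dominates (325 vs 141 kJ/mol).
Note the exception: Ge has a higher electron affinity than As, contrary to the simple trend — adding an electron to As's half-filled 4p³ is unfavourable, so Ge (4p²) has the more exothermic EA.
Tabulated electron affinity (kJ/mol): O 141, Ge 119, As 78, Br 325, Tl 19.
So from lowest to highest: Tl < As < Ge < O < Br.

Tl, As, Ge, O, Br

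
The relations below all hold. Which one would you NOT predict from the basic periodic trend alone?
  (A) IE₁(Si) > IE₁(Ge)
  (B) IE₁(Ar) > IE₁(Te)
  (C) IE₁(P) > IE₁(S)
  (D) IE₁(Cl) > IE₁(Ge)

The general trend: IE₁ increases across a period and decreases down a group.
(A) Si (period 3, group 14) vs Ge (period 4, group 14): the stated order agrees with the simple trend.
(B) Ar (period 3, group 18) vs Te (period 5, group 16): the stated order agrees with the simple trend.
(C) P (period 3, group 15) vs S (period 3, group 16): the stated order contradicts the simple trend.
(D) Cl (period 3, group 17) vs Ge (period 4, group 14): the stated order agrees with the simple trend.
The exception is (C): S (3p⁴) ionizes more easily than half-filled P (3p³) because the paired 3p electron in S is pushed out by e⁻–e⁻ repulsion.

(C)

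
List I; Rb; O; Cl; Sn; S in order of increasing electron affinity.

Rb, Sn, O, S, I, Cl

O is in period 2, group 16; S is in period 3, group 16; Cl is in period 3, group 17; Rb is in period 5, group 1; Sn is in period 5, group 14; I is in period 5, group 17.
EA tends to increase across a period and decrease down a group, though the pattern is less regular than for IE or radius.
Neither a single period nor a single group — weigh both effects.
Sn > Rb: Sn lies to the right of Rb in period 5, so the across-period effect alone puts Sn higher.
O > Sn: both effects reinforce here, so O is clearly the higher of the two.
S > O: this pair runs against the simple trend — see the exception note.
I > S: period and group pull opposite ways; the across-period shift dominates (295 vs 200 kJ/mol).
Cl > I: Cl sits above I in group 17, so the down-group effect alone puts Cl higher.
Note the exception: S has a higher electron affinity than O, contrary to the simple trend — the compact 2p subshell of O repels the added electron more than S's larger 3p does.
Approximate values (kJ/mol): O 141, S 200, Cl 349, Rb 47, Sn 107, I 295.
So from lowest to highest: Rb < Sn < O < S < I < Cl.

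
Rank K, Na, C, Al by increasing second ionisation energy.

After 1 electron has been removed, what remains? K⁺ is the bare [Ar] core; Na⁺ is the bare [Ne] core; C⁺ still has 3 valence electrons; Al⁺ still has 2 valence electrons.
Core electrons are held far more tightly than valence electrons, so K and Na top the IE_2 order.
Valence configurations: C⁺ [He]2s²2p¹, Al⁺ [Ne]3s².
Approximate IE_2 values (kJ/mol): K 3052, Na 4562, C 2353, Al 1817.
Putting it together, IE_2: Al < C < K < Na.

Al < C < K < Na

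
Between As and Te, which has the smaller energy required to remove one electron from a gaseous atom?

As is in period 4, group 15; Te is in period 5, group 16.
Removing the outermost electron gets harder across a period and easier down a group.
These sit on a diagonal, where the across-period and down-group effects partly cancel.
As > Te: period and group pull opposite ways; the down-group shift dominates (947 vs 869 kJ/mol).
Tabulated first ionization energy (kJ/mol): As 947, Te 869.
So Te has the smaller energy required to remove one electron from a gaseous atom (Te < As).

Te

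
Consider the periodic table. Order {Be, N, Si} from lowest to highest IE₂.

Si, Be, N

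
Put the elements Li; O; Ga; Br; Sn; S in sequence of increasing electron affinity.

Ga < Li < Sn < O < S < Br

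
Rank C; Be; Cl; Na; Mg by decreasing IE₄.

Be > Mg > Na > C > Cl

After 3 electrons have been removed, what remains? C³⁺ still has 1 valence electron; Be³⁺ is already 1 electron into the core; Cl³⁺ still has 4 valence electrons; Na³⁺ is already 2 electrons into the core; Mg³⁺ is already 1 electron into the core.
Pulling an electron out of a noble-gas core costs far more than removing a remaining valence electron, so Na, Mg and Be sit at the high end of IE_4.
Valence configurations: C³⁺ [He]2s¹, Cl³⁺ [Ne]3s²3p².
The numbers (kJ/mol): C 6223, Be 21007, Cl 5159, Na 9543, Mg 10543.
So the fourth ionization energies run Cl < C < Na < Mg < Be.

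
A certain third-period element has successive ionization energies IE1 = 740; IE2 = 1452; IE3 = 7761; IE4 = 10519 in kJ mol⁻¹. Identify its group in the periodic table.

Look for the largest jump between consecutive ionization energies: IE3/IE2 ≈ 5.3, far larger than any earlier ratio.
That jump marks the point where a core electron is being removed. So the atom has 2 valence electrons.
A main-group element with 2 valence electrons is in group 2.

Group 2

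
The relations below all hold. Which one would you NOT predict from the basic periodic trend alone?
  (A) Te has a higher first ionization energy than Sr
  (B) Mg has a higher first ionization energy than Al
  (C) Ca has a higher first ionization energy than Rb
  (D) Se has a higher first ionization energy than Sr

The general trend: first ionization energy increases across a period and decreases down a group.
(A) Te (period 5, group 16) vs Sr (period 5, group 2): the stated order agrees with the simple trend.
(B) Mg (period 3, group 2) vs Al (period 3, group 13): the stated order contradicts the simple trend.
(C) Ca (period 4, group 2) vs Rb (period 5, group 1): the stated order agrees with the simple trend.
(D) Se (period 4, group 16) vs Sr (period 5, group 2): the stated order agrees with the simple trend.
The exception is (B): Al's single 3p electron is easier to remove than one from Mg's filled 3s².

(B)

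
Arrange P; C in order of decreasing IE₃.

C, P

Consider each +2 ion: P²⁺ still has 3 valence electrons; C²⁺ still has 2 valence electrons.
All are still removing valence electrons, so compare the +2 ions as you would atoms: IE_3 generally rises across a period (higher Z_eff) and falls down a group (larger shell), subject to the usual subshell exceptions.
Valence configurations: P²⁺ [Ne]3s²3p¹, C²⁺ [He]2s².
The numbers (kJ/mol): P 2914, C 4620.
So the third ionization energies run P < C.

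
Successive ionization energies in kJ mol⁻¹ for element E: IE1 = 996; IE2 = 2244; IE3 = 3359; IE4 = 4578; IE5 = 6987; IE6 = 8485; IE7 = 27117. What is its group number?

Group 16

Look for the largest jump between consecutive ionization energies: IE7/IE6 ≈ 3.2, far larger than any earlier ratio.
That jump marks the point where a core electron is being removed. So the atom has 6 valence electrons.
A main-group element with 6 valence electrons is in group 16.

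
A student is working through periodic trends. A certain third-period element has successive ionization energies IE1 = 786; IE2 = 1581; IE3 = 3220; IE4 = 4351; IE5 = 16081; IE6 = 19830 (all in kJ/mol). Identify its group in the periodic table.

Group 14

Look for the largest jump between consecutive ionization energies: IE5/IE4 ≈ 3.7, far larger than any earlier ratio.
That jump marks the point where a core electron is being removed. So the atom has 4 valence electrons.
A main-group element with 4 valence electrons is in group 14.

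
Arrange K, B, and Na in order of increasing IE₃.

B < K < Na

Consider each +2 ion: K²⁺ is already 1 electron into the core; B²⁺ still has 1 valence electron; Na²⁺ is already 1 electron into the core.
Pulling an electron out of a noble-gas core costs far more than removing a remaining valence electron, so K and Na sit at the high end of IE_3.
The numbers (kJ/mol): K 4420, B 3660, Na 6910.
Hence IE_3: B < K < Na.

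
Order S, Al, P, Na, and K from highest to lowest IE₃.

Na, K, S, P, Al

IE_3 is the cost of taking one more electron from the +2 cation: S²⁺ still has 4 valence electrons; Al²⁺ still has 1 valence electron; P²⁺ still has 3 valence electrons; Na²⁺ is already 1 electron into the core; K²⁺ is already 1 electron into the core.
Core electrons are held far more tightly than valence electrons, so K and Na top the IE_3 order.
Valence configurations: S²⁺ [Ne]3s²3p², Al²⁺ [Ne]3s¹, P²⁺ [Ne]3s²3p¹.
Tabulated IE_3 (kJ/mol): S 3357, Al 2745, P 2914, Na 6910, K 4420.
Putting it together, IE_3: Al < P < S < K < Na.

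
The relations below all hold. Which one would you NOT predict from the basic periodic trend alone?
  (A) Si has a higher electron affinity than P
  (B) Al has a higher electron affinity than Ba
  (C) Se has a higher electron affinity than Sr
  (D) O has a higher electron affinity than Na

(A)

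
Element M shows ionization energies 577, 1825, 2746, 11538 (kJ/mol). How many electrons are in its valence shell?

3

Look for the largest jump between consecutive ionization energies: IE4/IE3 ≈ 4.2, far larger than any earlier ratio.
That jump marks the point where a core electron is being removed. So the atom has 3 valence electrons.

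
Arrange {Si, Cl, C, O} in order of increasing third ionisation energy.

Si < Cl < C < O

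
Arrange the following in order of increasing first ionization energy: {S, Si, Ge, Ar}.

Ge < Si < S < Ar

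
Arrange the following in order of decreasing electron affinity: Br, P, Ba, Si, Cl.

Si is in period 3, group 14; P is in period 3, group 15; Cl is in period 3, group 17; Br is in period 4, group 17; Ba is in period 6, group 2.
Adding an electron releases more energy for atoms nearer the top right (short of the noble gases).
These span different periods and groups, so the two trends combine.
P > Ba: relative to Ba, both the across-period and down-group shifts push P's electron affinity up.
Si > P: this pair runs against the simple trend — see the exception note.
Br > Si: the two effects oppose for this pair; the across-period effect wins (325 vs 134 kJ/mol).
Cl > Br: they share group 17; the group trend gives Cl the larger value.
Note the exception: Si has a higher electron affinity than P, contrary to the simple trend — adding an electron to P's half-filled 3p³ is unfavourable, so Si (3p²) has the more exothermic EA.
Tabulated electron affinity (kJ/mol): Si 134, P 72, Cl 349, Br 325, Ba 14.
So from highest to lowest: Cl > Br > Si > P > Ba.

Cl > Br > Si > P > Ba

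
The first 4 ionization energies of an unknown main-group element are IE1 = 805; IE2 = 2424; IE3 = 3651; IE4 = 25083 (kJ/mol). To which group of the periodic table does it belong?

Group 13

Look for the largest jump between consecutive ionization energies: IE4/IE3 ≈ 6.9, far larger than any earlier ratio.
That jump marks the point where a core electron is being removed. So the atom has 3 valence electrons.
A main-group element with 3 valence electrons is in group 13.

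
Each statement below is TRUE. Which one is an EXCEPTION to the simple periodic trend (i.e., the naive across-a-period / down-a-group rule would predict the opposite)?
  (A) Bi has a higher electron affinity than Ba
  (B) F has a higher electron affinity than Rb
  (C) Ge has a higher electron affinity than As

(C)

The general trend: electron affinity increases across a period and decreases down a group.
(A) Bi (period 6, group 15) vs Ba (period 6, group 2): the stated order agrees with the simple trend.
(B) F (period 2, group 17) vs Rb (period 5, group 1): the stated order agrees with the simple trend.
(C) Ge (period 4, group 14) vs As (period 4, group 15): the stated order contradicts the simple trend.
The exception is (C): adding an electron to As's half-filled 4p³ is unfavourable, so Ge (4p²) has the more exothermic EA.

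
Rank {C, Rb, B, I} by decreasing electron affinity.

B is in period 2, group 13; C is in period 2, group 14; Rb is in period 5, group 1; I is in period 5, group 17.
Electron affinity generally becomes more exothermic across a period toward the halogens and less exothermic down a group.
Neither a single period nor a single group — weigh both effects.
Rb > B: this pair runs against the simple trend — see the exception note.
C > Rb: relative to Rb, both the across-period and down-group shifts push C's electron affinity up.
I > C: period and group pull opposite ways; the across-period shift dominates (295 vs 122 kJ/mol).
Note the exception: Rb has a higher electron affinity than B, contrary to the simple trend — B's ns²np¹ configuration gives only a small electron affinity — the sparsely filled np subshell binds an added electron weakly.
For reference (kJ/mol): B 27, C 122, Rb 47, I 295.
So from highest to lowest: I > C > Rb > B.

I, C, Rb, B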